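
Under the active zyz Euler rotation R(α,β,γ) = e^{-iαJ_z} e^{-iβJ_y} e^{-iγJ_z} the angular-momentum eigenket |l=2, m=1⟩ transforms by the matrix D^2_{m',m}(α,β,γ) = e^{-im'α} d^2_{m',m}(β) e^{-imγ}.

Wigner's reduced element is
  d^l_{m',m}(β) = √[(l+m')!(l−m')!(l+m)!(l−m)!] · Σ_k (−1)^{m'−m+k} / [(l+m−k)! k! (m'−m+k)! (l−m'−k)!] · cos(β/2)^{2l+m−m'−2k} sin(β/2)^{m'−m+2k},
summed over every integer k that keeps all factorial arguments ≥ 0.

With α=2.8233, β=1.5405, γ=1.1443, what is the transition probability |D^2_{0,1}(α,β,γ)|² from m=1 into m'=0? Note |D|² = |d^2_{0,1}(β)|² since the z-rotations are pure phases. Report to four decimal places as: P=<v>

First d^2_{0,1}(β=1.5405), then the phase factors e^{-i(0)α} and e^{-i(1)γ}:
With c≡cos(β/2)=0.717737 and s≡sin(β/2)=0.696315, N=[2·2·6·1]^{1/2}=4.898979
k: max(0,(1)−(0))=1 … min(2+(1),2−(0))=2
  k=1: (−1)^0·4.8990/(2)·0.7177^3·0.6963^1 = +0.630633
  k=2: (−1)^1·4.8990/(2)·0.7177^1·0.6963^3 = -0.593550
d^2_{0,1}(1.5405) = +0.630633 -0.593550 = +0.037083
|D^2_{0,1}|² = |d^2_{0,1}(β)|² = (+0.037083)² = 0.001375 (the z-rotation phases have unit modulus)

P=0.0014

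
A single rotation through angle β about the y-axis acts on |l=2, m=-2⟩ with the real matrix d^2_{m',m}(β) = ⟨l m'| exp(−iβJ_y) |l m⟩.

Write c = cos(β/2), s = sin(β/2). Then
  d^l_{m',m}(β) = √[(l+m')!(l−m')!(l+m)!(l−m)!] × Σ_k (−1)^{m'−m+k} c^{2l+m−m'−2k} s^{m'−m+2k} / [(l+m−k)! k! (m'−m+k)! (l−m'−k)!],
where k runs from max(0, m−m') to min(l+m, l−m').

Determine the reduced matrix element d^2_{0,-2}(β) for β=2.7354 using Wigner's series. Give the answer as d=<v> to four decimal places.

d=0.0956

d^2_{0,-2}(β=2.7354) via Wigner's sum:
With c≡cos(β/2)=0.201703 and s≡sin(β/2)=0.979447, N=[2·2·1·24]^{1/2}=9.797959
Admissible k: 0..0 (factorial args all ≥0)
  k=0: (−1)^2·9.7980/(4)·0.2017^2·0.9794^2 = +0.095601
d^2_{0,-2}(2.7354) = +0.095601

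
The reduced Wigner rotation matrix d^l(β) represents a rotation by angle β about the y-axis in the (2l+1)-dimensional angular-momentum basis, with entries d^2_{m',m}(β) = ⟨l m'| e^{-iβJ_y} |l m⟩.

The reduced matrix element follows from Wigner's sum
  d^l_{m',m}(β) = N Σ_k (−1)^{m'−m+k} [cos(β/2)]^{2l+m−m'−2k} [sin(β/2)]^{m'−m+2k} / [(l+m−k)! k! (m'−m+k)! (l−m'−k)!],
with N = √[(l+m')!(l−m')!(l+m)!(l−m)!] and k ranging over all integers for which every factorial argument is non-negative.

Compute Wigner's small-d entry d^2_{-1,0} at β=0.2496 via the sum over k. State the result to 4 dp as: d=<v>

d^2_{-1,0}(β=0.2496) via Wigner's sum:
With c≡cos(β/2)=0.992223 and s≡sin(β/2)=0.124476, N=[1·6·2·2]^{1/2}=4.898979
k: max(0,(0)−(-1))=1 … min(2+(0),2−(-1))=2
  k=1: (−1)^0·4.8990/(2)·0.9922^3·0.1245^1 = +0.297845
  k=2: (−1)^1·4.8990/(2)·0.9922^1·0.1245^3 = -0.004688
d^2_{-1,0}(0.2496) = +0.297845 -0.004688 = +0.293157

d=0.2932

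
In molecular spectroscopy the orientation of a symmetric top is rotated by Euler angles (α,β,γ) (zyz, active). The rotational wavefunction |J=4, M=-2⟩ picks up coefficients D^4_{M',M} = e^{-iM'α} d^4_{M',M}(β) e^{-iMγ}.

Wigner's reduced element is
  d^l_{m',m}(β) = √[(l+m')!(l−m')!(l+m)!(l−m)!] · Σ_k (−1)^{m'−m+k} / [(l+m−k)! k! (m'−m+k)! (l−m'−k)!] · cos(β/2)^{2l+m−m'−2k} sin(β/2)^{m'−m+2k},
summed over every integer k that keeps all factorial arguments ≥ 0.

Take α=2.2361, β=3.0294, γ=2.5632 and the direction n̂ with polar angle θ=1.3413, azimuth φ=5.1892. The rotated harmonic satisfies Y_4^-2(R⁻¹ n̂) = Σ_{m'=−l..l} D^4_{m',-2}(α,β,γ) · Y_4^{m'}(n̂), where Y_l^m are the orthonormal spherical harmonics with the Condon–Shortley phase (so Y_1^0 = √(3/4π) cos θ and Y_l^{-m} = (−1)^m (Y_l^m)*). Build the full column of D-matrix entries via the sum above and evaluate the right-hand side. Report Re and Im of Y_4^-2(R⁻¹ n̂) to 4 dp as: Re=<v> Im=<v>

Re=-0.0016 Im=0.0663

Need the full column D^4_{m',-2} for m'=−4..4 at α=2.2361, β=3.0294, γ=2.5632.
cos(β/2)=0.056067, sin(β/2)=0.998427
d^4_{-4,-2}: single k=2 term ⇒ +0.000000;  D = +0.000000+0.000000i
d^4_{-3,-2}: k∈[1..2] ⇒ +0.000000 -0.000006 = -0.000006;  D = -0.000005+0.000004i
d^4_{-2,-2}: k∈[0..2] ⇒ +0.000000 -0.000000 +0.000147 = +0.000147;  D = -0.000145-0.000025i
d^4_{-1,-2}: k∈[0..2] ⇒ -0.000000 +0.000012 -0.002473 = -0.002461;  D = -0.001162-0.002170i
d^4_{0,-2}: k∈[0..2] ⇒ +0.000000 -0.000248 +0.029541 = +0.029293;  D = +0.011784-0.026819i
d^4_{1,-2}: k∈[0..2] ⇒ -0.000008 +0.003709 -0.235265 = -0.231563;  D = +0.224290-0.057580i
d^4_{2,-2}: k∈[0..2] ⇒ +0.000147 -0.037367 +0.987485 = +0.950265;  D = +0.754069+0.578260i
d^4_{3,-2}: k∈[0..1] ⇒ -0.001963 +0.207484 = +0.205521;  D = -0.002282-0.205509i
d^4_{4,-2}: single k=0 term ⇒ +0.016477;  D = -0.012850+0.010315i
Y_4^{m'}(θ=1.3413,φ=5.1892) and Σ D·Y over m':
  (+0.0000+0.0000i)·(-0.1314-0.3756i)  (-0.0000+0.0000i)·(-0.2603-0.0368i)  (-0.0001-0.0000i)·(+0.1171-0.1650i)  (-0.0012-0.0022i)·(-0.1269-0.2456i)  (+0.0118-0.0268i)·(+0.1630+0.0000i)  (+0.2243-0.0576i)·(+0.1269-0.2456i)  (+0.7541+0.5783i)·(+0.1171+0.1650i)  (-0.0023-0.2055i)·(+0.2603-0.0368i)  (-0.0128+0.0103i)·(-0.1314+0.3756i)
Y_4^-2(R⁻¹ n̂) = -0.001626+0.066325i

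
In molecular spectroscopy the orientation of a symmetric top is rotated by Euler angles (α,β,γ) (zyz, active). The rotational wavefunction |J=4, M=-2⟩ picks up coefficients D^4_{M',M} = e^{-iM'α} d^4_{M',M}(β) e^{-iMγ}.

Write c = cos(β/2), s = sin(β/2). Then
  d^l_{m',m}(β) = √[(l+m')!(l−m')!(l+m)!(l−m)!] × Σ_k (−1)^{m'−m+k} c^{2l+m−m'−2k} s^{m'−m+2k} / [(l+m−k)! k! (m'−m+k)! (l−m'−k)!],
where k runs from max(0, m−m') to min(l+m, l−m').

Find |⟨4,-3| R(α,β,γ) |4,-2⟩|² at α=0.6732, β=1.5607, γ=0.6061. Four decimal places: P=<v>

Split into d^4_{-3,-2}(β=1.5607) × two z-phases.
c=cos(1.5607/2)=0.710667, s=sin(1.5607/2)=0.703528; N=√[1·5040·2·720]=2693.993318
k: max(0,(-2)−(-3))=1 … min(4+(-2),4−(-3))=2
  k=1: (−1)^0·2693.9933/(720)·0.7107^7·0.7035^1 = +0.240996
  k=2: (−1)^1·2693.9933/(240)·0.7107^5·0.7035^3 = -0.708535
d^4_{-3,-2}(1.5607) = +0.240996 -0.708535 = -0.467539
|D^4_{-3,-2}|² = |d^4_{-3,-2}(β)|² = (-0.467539)² = 0.218593 (the z-rotation phases have unit modulus)

P=0.2186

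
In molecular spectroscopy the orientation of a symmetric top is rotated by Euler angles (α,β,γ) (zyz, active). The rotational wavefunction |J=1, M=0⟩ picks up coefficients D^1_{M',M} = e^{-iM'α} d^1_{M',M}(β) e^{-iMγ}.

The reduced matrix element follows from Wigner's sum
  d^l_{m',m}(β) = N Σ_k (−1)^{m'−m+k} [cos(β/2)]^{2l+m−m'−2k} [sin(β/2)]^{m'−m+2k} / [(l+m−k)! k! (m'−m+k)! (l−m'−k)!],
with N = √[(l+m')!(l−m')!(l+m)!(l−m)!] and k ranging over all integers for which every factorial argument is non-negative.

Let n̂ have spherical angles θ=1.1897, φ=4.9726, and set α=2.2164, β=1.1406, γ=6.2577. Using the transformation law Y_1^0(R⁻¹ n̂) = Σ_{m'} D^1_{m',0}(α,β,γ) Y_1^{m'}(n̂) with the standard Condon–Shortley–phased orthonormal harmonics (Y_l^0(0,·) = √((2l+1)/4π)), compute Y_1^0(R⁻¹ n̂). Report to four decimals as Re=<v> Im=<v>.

Need the full column D^1_{m',0} for m'=−1..1 at α=2.2164, β=1.1406, γ=6.2577.
cos(β/2)=0.841739, sin(β/2)=0.539885
d^1_{-1,0}: single k=1 term ⇒ +0.642678;  D = -0.386687+0.513330i
d^1_{0,0}: k∈[0..1] ⇒ +0.708525 -0.291475 = +0.417049;  D = +0.417049+0.000000i
d^1_{1,0}: single k=0 term ⇒ -0.642678;  D = +0.386687+0.513330i
Y_1^{m'}(θ=1.1897,φ=4.9726) and Σ D·Y over m':
  (-0.3867+0.5133i)·(+0.0825+0.3099i)  (+0.4170+0.0000i)·(+0.1817+0.0000i)  (+0.3867+0.5133i)·(-0.0825+0.3099i)
Y_1^0(R⁻¹ n̂) = -0.306197+0.000000i

Re=-0.3062 Im=0.0000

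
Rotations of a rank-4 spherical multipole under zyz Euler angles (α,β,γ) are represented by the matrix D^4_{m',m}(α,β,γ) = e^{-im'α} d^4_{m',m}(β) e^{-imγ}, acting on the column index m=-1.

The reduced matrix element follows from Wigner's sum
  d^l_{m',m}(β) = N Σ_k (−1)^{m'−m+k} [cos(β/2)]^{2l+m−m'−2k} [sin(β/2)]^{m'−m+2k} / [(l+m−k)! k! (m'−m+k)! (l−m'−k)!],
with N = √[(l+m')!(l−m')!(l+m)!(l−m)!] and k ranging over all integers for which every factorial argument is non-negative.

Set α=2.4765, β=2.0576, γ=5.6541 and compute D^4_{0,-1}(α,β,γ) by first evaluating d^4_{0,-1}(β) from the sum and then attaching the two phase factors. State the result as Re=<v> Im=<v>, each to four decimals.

First d^4_{0,-1}(β=2.0576), then the phase factors e^{-i(0)α} and e^{-i(-1)γ}:
Half-angle: c=0.515847, s=0.856681. N=√(24·24·6·120)=643.987578
k∈{0,1,2,3} keeps every argument non-negative
  k=0: (−1)^1·643.9876/(144)·0.5158^7·0.8567^1 = -0.037238
  k=1: (−1)^2·643.9876/(24)·0.5158^5·0.8567^3 = +0.616210
  k=2: (−1)^3·643.9876/(24)·0.5158^3·0.8567^5 = -1.699512
  k=3: (−1)^4·643.9876/(144)·0.5158^1·0.8567^7 = +0.781211
d^4_{0,-1}(2.0576) = -0.037238 +0.616210 -1.699512 +0.781211 = -0.339328
D = (+1.000000+0.000000i)·(-0.339328)·(+0.808566-0.588405i) = -0.274369+0.199663i

Re=-0.2744 Im=0.1997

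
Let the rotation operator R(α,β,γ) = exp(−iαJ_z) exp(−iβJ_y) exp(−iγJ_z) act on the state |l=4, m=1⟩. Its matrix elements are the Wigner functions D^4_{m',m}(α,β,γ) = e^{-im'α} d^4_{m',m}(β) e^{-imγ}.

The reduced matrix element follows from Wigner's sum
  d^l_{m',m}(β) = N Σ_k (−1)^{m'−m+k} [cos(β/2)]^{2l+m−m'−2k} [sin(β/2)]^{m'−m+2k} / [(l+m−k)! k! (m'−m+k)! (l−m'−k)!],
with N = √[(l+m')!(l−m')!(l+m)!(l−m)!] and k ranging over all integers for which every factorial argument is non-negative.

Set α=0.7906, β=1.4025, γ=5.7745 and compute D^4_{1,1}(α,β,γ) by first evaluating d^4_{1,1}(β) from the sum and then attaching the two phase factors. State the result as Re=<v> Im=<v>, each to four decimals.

Re=0.2155 Im=-0.0624

Split into d^4_{1,1}(β=1.4025) × two z-phases.
c=cos(1.4025/2)=0.764036, s=sin(1.4025/2)=0.645173; N=√[120·6·120·6]=720.000000
The bounds max(0,m−m')=0 and min(l+m,l−m')=3 give 4 terms
  k=0: (−1)^0·720.0000/(720)·0.7640^8·0.6452^0 = +0.116121
  k=1: (−1)^1·720.0000/(48)·0.7640^6·0.6452^2 = -1.242018
  k=2: (−1)^2·720.0000/(24)·0.7640^4·0.6452^4 = +1.771261
  k=3: (−1)^3·720.0000/(72)·0.7640^2·0.6452^6 = -0.421004
d^4_{1,1}(1.4025) = +0.116121 -1.242018 +1.771261 -0.421004 = +0.224361
Attach z-rotation phases: D = e^{-i(1)(0.7906)}·(+0.224361)·e^{-i(1)(5.7745)} = +0.215504-0.062416i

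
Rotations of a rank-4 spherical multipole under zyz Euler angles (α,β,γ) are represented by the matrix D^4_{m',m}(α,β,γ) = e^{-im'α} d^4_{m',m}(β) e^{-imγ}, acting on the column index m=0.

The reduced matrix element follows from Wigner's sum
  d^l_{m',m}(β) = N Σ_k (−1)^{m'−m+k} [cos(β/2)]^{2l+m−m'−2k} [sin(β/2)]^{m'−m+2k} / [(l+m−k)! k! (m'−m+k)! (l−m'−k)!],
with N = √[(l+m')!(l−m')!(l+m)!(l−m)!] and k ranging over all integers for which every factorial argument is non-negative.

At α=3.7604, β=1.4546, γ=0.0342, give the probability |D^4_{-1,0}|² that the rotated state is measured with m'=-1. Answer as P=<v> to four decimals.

Split into d^4_{-1,0}(β=1.4546) × two z-phases.
With c≡cos(β/2)=0.746972 and s≡sin(β/2)=0.664855, N=[6·120·24·24]^{1/2}=643.987578
The bounds max(0,m−m')=1 and min(l+m,l−m')=4 give 4 terms
  k=1: (−1)^0·643.9876/(144)·0.7470^7·0.6649^1 = +0.385810
  k=2: (−1)^1·643.9876/(24)·0.7470^5·0.6649^3 = -1.833875
  k=3: (−1)^2·643.9876/(24)·0.7470^3·0.6649^5 = +1.452831
  k=4: (−1)^3·643.9876/(144)·0.7470^1·0.6649^7 = -0.191827
d^4_{-1,0}(1.4546) = +0.385810 -1.833875 +1.452831 -0.191827 = -0.187061
|D^4_{-1,0}|² = |d^4_{-1,0}(β)|² = (-0.187061)² = 0.034992 (the z-rotation phases have unit modulus)

P=0.0350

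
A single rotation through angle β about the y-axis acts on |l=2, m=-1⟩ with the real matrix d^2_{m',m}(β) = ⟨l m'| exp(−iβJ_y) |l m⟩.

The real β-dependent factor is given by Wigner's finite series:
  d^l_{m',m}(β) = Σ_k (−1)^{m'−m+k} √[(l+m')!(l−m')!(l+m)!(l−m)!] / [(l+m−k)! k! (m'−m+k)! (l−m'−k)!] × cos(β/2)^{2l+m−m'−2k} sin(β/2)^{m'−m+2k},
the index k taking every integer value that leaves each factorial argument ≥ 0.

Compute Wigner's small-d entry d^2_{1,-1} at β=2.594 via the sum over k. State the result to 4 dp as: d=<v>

d=-0.6558

d^2_{1,-1}(β=2.594) via Wigner's sum:
c=cos(2.594/2)=0.270388, s=sin(2.594/2)=0.962751; N=√[6·1·1·6]=6.000000
k∈{0,1} keeps every argument non-negative
  k=0: (−1)^2·6.0000/(2)·0.2704^2·0.9628^2 = +0.203294
  k=1: (−1)^3·6.0000/(6)·0.2704^0·0.9628^4 = -0.859125
d^2_{1,-1}(2.594) = +0.203294 -0.859125 = -0.655831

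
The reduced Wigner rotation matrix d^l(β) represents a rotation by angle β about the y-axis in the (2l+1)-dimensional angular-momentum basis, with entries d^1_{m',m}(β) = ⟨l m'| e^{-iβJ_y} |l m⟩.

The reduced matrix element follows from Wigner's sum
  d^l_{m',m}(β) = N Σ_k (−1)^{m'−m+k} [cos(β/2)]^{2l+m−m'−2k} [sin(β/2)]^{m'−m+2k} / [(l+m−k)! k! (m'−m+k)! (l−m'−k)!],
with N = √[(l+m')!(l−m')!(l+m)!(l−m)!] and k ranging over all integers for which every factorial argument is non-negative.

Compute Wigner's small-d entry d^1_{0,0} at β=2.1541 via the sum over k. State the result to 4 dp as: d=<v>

d=-0.5508

d^1_{0,0}(β=2.1541) via Wigner's sum:
Half-angle: c=0.473928, s=0.880564. N=√(1·1·1·1)=1.000000
k: max(0,(0)−(0))=0 … min(1+(0),1−(0))=1
  k=0: (−1)^0·1.0000/(1)·0.4739^2·0.8806^0 = +0.224608
  k=1: (−1)^1·1.0000/(1)·0.4739^0·0.8806^2 = -0.775392
d^1_{0,0}(2.1541) = +0.224608 -0.775392 = -0.550784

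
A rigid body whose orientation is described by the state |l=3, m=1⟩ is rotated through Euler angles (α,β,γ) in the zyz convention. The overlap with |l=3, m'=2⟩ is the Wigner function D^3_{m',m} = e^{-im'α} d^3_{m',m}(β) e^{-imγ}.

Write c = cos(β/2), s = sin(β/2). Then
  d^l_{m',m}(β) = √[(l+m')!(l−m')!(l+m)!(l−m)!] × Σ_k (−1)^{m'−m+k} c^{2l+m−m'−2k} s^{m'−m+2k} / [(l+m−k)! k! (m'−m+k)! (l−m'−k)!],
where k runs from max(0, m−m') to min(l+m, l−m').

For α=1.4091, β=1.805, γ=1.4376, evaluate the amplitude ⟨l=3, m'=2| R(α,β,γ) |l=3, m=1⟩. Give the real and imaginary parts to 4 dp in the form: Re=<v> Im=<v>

First d^3_{2,1}(β=1.805), then the phase factors e^{-i(2)α} and e^{-i(1)γ}:
Half-angle: c=0.619650, s=0.784878. N=√(120·1·24·2)=75.894664
The bounds max(0,m−m')=0 and min(l+m,l−m')=1 give 2 terms
  k=0: (−1)^1·75.8947/(24)·0.6196^5·0.7849^1 = -0.226743
  k=1: (−1)^2·75.8947/(12)·0.6196^3·0.7849^3 = +0.727572
d^3_{2,1}(1.805) = -0.226743 +0.727572 = +0.500829
Attach z-rotation phases: D = e^{-i(2)(1.4091)}·(+0.500829)·e^{-i(1)(1.4376)} = -0.220810+0.449525i

Re=-0.2208 Im=0.4495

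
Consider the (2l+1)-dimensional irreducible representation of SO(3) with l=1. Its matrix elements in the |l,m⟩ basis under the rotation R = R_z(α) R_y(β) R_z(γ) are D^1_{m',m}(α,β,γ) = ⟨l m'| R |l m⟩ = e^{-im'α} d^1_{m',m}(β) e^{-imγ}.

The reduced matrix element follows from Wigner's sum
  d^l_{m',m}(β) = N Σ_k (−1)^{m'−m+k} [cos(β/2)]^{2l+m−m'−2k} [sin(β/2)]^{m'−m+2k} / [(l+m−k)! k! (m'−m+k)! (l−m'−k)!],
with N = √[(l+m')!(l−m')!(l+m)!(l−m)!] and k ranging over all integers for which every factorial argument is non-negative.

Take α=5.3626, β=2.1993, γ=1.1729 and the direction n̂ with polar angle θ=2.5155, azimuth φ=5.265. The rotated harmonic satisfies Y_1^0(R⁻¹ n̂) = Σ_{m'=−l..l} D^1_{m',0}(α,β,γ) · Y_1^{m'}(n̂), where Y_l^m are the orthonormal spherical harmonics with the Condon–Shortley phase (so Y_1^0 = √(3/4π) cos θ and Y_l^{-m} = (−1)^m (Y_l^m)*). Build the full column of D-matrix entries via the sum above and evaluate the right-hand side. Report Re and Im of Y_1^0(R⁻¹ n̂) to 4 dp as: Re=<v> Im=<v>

Need the full column D^1_{m',0} for m'=−1..1 at α=5.3626, β=2.1993, γ=1.1729.
cos(β/2)=0.453908, sin(β/2)=0.891049
d^1_{-1,0}: single k=1 term ⇒ +0.571984;  D = +0.346253-0.455274i
d^1_{0,0}: k∈[0..1] ⇒ +0.206032 -0.793968 = -0.587935;  D = -0.587935+0.000000i
d^1_{1,0}: single k=0 term ⇒ -0.571984;  D = -0.346253-0.455274i
Y_1^{m'}(θ=2.5155,φ=5.265) and Σ D·Y over m':
  (+0.3463-0.4553i)·(+0.1063+0.1723i)  (-0.5879+0.0000i)·(-0.3959+0.0000i)  (-0.3463-0.4553i)·(-0.1063+0.1723i)
Y_1^0(R⁻¹ n̂) = +0.463277+0.000000i

Re=0.4633 Im=0.0000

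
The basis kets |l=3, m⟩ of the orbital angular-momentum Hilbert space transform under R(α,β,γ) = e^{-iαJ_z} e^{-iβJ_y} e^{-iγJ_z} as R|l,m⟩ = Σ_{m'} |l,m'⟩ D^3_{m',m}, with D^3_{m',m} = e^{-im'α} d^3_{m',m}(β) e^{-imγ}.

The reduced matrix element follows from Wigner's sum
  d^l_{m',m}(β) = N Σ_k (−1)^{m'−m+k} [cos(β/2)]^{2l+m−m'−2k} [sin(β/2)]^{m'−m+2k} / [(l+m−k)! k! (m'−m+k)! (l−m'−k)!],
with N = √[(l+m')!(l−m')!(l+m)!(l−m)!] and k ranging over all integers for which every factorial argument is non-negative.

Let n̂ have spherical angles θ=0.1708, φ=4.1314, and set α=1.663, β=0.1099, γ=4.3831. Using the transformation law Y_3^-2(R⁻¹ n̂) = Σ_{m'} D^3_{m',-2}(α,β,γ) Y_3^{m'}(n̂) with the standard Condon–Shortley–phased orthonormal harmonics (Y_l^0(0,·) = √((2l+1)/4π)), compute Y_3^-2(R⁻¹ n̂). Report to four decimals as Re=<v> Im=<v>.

Re=-0.0669 Im=-0.0117

Need the full column D^3_{m',-2} for m'=−3..3 at α=1.663, β=0.1099, γ=4.3831.
cos(β/2)=0.998491, sin(β/2)=0.054922
d^3_{-3,-2}: single k=1 term ⇒ +0.133520;  D = +0.049769+0.123897i
d^3_{-2,-2}: k∈[0..1] ⇒ +0.990978 -0.014991 = +0.975986;  D = +0.868308-0.445636i
d^3_{-1,-2}: k∈[0..1] ⇒ -0.172373 +0.001043 = -0.171330;  D = +0.091932+0.144577i
d^3_{0,-2}: k∈[0..1] ⇒ +0.016422 -0.000050 = +0.016373;  D = -0.012949+0.010020i
d^3_{1,-2}: k∈[0..1] ⇒ -0.001043 +0.000002 = -0.001041;  D = -0.000711-0.000761i
d^3_{2,-2}: k∈[0..1] ⇒ +0.000045 -0.000000 = +0.000045;  D = +0.000030-0.000034i
d^3_{3,-2}: single k=0 term ⇒ -0.000001;  D = +0.000001+0.000001i
Y_3^{m'}(θ=0.1708,φ=4.1314) and Σ D·Y over m':
  (+0.0498+0.1239i)·(+0.0020+0.0004i)  (+0.8683-0.4456i)·(-0.0116-0.0267i)  (+0.0919+0.1446i)·(-0.1162+0.1770i)  (-0.0129+0.0100i)·(+0.6824+0.0000i)  (-0.0007-0.0008i)·(+0.1162+0.1770i)  (+0.0000-0.0000i)·(-0.0116+0.0267i)  (+0.0000+0.0000i)·(-0.0020+0.0004i)
Y_3^-2(R⁻¹ n̂) = -0.066949-0.011666i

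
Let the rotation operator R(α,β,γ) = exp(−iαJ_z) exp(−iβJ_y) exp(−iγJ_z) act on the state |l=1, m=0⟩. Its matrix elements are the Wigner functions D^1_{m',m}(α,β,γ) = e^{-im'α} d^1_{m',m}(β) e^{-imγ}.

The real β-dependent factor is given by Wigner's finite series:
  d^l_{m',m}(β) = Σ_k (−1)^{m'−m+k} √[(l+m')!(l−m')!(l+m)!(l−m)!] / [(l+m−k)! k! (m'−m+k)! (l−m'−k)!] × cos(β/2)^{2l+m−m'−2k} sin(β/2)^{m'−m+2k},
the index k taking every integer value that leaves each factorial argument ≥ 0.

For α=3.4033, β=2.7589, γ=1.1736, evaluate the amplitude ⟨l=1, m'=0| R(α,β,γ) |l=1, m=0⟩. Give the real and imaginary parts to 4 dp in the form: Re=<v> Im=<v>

Split into d^1_{0,0}(β=2.7589) × two z-phases.
Half-angle: c=0.190181, s=0.981749. N=√(1·1·1·1)=1.000000
The bounds max(0,m−m')=0 and min(l+m,l−m')=1 give 2 terms
  k=0: (−1)^0·1.0000/(1)·0.1902^2·0.9817^0 = +0.036169
  k=1: (−1)^1·1.0000/(1)·0.1902^0·0.9817^2 = -0.963831
d^1_{0,0}(2.7589) = +0.036169 -0.963831 = -0.927663
Attach z-rotation phases: D = e^{-i(0)(3.4033)}·(-0.927663)·e^{-i(0)(1.1736)} = -0.927663+0.000000i

Re=-0.9277 Im=0.0000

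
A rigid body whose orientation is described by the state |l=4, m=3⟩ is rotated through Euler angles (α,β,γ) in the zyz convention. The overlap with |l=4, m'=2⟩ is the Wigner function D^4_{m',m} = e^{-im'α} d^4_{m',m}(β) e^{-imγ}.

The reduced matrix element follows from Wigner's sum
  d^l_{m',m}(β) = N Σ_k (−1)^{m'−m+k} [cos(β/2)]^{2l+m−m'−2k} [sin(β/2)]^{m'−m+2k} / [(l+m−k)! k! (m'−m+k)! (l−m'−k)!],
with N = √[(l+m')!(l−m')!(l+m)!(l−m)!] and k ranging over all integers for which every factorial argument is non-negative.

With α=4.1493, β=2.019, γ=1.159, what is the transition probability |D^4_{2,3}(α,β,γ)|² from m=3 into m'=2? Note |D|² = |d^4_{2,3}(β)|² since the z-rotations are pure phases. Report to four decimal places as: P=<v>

Split into d^4_{2,3}(β=2.019) × two z-phases.
With c≡cos(β/2)=0.532284 and s≡sin(β/2)=0.846566, N=[720·2·5040·1]^{1/2}=2693.993318
The bounds max(0,m−m')=1 and min(l+m,l−m')=2 give 2 terms
  k=1: (−1)^0·2693.9933/(720)·0.5323^7·0.8466^1 = +0.038347
  k=2: (−1)^1·2693.9933/(240)·0.5323^5·0.8466^3 = -0.290995
d^4_{2,3}(2.019) = +0.038347 -0.290995 = -0.252648
|D^4_{2,3}|² = |d^4_{2,3}(β)|² = (-0.252648)² = 0.063831 (the z-rotation phases have unit modulus)

P=0.0638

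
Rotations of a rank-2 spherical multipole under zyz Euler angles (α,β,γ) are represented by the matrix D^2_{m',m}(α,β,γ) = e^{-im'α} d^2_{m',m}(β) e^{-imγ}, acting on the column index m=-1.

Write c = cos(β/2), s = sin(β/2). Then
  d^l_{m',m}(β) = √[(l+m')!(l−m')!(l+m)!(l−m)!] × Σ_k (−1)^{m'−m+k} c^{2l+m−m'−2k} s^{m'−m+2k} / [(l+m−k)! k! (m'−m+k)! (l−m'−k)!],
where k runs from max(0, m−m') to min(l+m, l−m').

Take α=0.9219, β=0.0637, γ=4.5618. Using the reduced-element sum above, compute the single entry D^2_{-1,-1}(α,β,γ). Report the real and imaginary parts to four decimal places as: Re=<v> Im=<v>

Re=0.6935 Im=-0.7134

First d^2_{-1,-1}(β=0.0637), then the phase factors e^{-i(-1)α} and e^{-i(-1)γ}:
c=cos(0.0637/2)=0.999493, s=sin(0.0637/2)=0.031845; N=√[1·6·1·6]=6.000000
The bounds max(0,m−m')=0 and min(l+m,l−m')=1 give 2 terms
  k=0: (−1)^0·6.0000/(6)·0.9995^4·0.0318^0 = +0.997973
  k=1: (−1)^1·6.0000/(2)·0.9995^2·0.0318^2 = -0.003039
d^2_{-1,-1}(0.0637) = +0.997973 -0.003039 = +0.994934
Attach z-rotation phases: D = e^{-i(-1)(0.9219)}·(+0.994934)·e^{-i(-1)(4.5618)} = +0.693544-0.713365i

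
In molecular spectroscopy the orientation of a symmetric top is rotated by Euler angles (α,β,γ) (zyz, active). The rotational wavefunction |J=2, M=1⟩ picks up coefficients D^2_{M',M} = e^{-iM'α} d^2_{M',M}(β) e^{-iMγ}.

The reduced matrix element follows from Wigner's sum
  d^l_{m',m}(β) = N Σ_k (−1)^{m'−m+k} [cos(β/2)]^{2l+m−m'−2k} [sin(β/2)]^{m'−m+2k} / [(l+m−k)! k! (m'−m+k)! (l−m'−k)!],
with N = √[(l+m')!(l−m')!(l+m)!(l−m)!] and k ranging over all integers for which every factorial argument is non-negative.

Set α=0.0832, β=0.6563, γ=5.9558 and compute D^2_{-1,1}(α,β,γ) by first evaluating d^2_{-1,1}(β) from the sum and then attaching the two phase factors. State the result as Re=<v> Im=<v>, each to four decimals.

First d^2_{-1,1}(β=0.6563), then the phase factors e^{-i(-1)α} and e^{-i(1)γ}:
With c≡cos(β/2)=0.946640 and s≡sin(β/2)=0.322292, N=[1·6·6·1]^{1/2}=6.000000
The bounds max(0,m−m')=2 and min(l+m,l−m')=3 give 2 terms
  k=2: (−1)^0·6.0000/(2)·0.9466^2·0.3223^2 = +0.279249
  k=3: (−1)^1·6.0000/(6)·0.9466^0·0.3223^4 = -0.010789
d^2_{-1,1}(0.6563) = +0.279249 -0.010789 = +0.268459
D = (+0.996541+0.083104i)·(+0.268459)·(+0.946886+0.321568i) = +0.246147+0.107154i

Re=0.2461 Im=0.1072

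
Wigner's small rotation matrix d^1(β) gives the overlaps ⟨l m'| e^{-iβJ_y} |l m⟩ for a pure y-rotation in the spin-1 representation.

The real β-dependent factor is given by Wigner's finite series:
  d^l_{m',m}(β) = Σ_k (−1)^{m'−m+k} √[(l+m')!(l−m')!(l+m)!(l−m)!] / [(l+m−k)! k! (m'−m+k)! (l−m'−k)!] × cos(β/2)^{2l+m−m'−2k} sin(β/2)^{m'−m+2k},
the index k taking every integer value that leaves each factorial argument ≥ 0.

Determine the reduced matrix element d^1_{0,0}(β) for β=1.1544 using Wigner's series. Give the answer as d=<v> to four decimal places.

d^1_{0,0}(β=1.1544) via Wigner's sum:
Half-angle: c=0.837994, s=0.545680. N=√(1·1·1·1)=1.000000
k∈{0,1} keeps every argument non-negative
  k=0: (−1)^0·1.0000/(1)·0.8380^2·0.5457^0 = +0.702234
  k=1: (−1)^1·1.0000/(1)·0.8380^0·0.5457^2 = -0.297766
d^1_{0,0}(1.1544) = +0.702234 -0.297766 = +0.404467

d=0.4045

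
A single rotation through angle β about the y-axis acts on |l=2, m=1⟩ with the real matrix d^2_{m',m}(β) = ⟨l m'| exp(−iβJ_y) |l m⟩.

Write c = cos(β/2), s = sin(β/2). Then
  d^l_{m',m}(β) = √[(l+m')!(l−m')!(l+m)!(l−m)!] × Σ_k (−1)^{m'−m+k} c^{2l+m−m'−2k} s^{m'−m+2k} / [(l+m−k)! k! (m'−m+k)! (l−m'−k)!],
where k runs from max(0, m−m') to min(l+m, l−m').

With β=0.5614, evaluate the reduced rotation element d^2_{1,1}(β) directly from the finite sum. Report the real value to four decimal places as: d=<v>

d^2_{1,1}(β=0.5614) via Wigner's sum:
c=cos(0.5614/2)=0.960862, s=sin(0.5614/2)=0.277028; N=√[6·1·6·1]=6.000000
k∈{0,1} keeps every argument non-negative
  k=0: (−1)^0·6.0000/(6)·0.9609^4·0.2770^0 = +0.852400
  k=1: (−1)^1·6.0000/(2)·0.9609^2·0.2770^2 = -0.212565
d^2_{1,1}(0.5614) = +0.852400 -0.212565 = +0.639836

d=0.6398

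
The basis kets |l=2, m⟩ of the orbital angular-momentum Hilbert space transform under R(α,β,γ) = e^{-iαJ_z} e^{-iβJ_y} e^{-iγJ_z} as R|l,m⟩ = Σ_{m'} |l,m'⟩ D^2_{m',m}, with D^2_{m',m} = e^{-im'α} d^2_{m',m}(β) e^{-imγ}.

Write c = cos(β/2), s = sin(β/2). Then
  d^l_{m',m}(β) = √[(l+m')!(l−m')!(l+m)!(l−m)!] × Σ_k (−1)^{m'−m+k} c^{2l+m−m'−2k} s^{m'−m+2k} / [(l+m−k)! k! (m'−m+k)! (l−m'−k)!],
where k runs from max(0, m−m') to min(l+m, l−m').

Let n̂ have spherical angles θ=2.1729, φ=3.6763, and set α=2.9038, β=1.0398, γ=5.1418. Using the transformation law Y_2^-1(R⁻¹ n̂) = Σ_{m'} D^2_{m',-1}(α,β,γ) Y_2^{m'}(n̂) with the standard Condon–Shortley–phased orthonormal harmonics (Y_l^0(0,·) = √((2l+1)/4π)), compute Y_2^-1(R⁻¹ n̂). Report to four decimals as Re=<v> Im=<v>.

Re=-0.0335 Im=-0.1639

Need the full column D^2_{m',-1} for m'=−2..2 at α=2.9038, β=1.0398, γ=5.1418.
cos(β/2)=0.867869, sin(β/2)=0.496793
d^2_{-2,-1}: single k=1 term ⇒ +0.649483;  D = -0.029979-0.648791i
d^2_{-1,-1}: k∈[0..1] ⇒ +0.567305 -0.557675 = +0.009630;  D = -0.001834+0.009454i
d^2_{0,-1}: k∈[0..1] ⇒ -0.795452 +0.260650 = -0.534802;  D = -0.222657+0.486248i
d^2_{1,-1}: k∈[0..1] ⇒ +0.557675 -0.060912 = +0.496763;  D = -0.307393+0.390235i
d^2_{2,-1}: single k=0 term ⇒ -0.212820;  D = -0.167366+0.131456i
Y_2^{m'}(θ=2.1729,φ=3.6763) and Σ D·Y over m':
  (-0.0300-0.6488i)·(+0.1261-0.2301i)  (-0.0018+0.0095i)·(+0.3103-0.1838i)  (-0.2227+0.4862i)·(-0.0119+0.0000i)  (-0.3074+0.3902i)·(-0.3103-0.1838i)  (-0.1674+0.1315i)·(+0.1261+0.2301i)
Y_2^-1(R⁻¹ n̂) = -0.033500-0.163942i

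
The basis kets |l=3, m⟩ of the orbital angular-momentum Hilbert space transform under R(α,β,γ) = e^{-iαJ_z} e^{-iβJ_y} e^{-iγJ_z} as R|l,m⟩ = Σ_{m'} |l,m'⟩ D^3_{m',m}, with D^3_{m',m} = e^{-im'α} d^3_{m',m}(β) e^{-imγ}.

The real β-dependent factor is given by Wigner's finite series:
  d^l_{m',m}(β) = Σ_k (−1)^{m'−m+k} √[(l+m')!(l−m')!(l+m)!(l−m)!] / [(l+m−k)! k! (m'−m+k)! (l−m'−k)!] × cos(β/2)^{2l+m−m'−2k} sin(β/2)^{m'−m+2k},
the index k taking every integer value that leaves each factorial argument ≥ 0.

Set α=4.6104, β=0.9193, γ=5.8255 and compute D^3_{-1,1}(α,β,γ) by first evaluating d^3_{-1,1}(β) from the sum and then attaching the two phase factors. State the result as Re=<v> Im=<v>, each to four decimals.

Split into d^3_{-1,1}(β=0.9193) × two z-phases.
c=cos(0.9193/2)=0.896208, s=sin(0.9193/2)=0.443634; N=√[2·24·24·2]=48.000000
k∈{2,3,4} keeps every argument non-negative
  k=2: (−1)^0·48.0000/(8)·0.8962^4·0.4436^2 = +0.761793
  k=3: (−1)^1·48.0000/(6)·0.8962^2·0.4436^4 = -0.248891
  k=4: (−1)^2·48.0000/(48)·0.8962^0·0.4436^6 = +0.007623
d^3_{-1,1}(0.9193) = +0.761793 -0.248891 +0.007623 = +0.520525
Attach z-rotation phases: D = e^{-i(-1)(4.6104)}·(+0.520525)·e^{-i(1)(5.8255)} = +0.181269-0.487943i

Re=0.1813 Im=-0.4879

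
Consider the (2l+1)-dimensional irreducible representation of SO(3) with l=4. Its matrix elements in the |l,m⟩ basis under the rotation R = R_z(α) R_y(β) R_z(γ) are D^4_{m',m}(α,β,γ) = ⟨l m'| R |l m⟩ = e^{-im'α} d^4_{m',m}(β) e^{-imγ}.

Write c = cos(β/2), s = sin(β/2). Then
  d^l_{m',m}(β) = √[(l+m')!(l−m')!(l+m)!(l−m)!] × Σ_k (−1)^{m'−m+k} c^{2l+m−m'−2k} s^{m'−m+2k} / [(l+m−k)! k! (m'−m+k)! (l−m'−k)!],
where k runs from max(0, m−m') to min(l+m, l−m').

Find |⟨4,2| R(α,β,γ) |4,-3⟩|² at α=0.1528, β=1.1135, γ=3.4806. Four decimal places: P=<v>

P=0.0607

Split into d^4_{2,-3}(β=1.1135) × two z-phases.
Half-angle: c=0.848977, s=0.528430. N=√(720·2·1·5040)=2693.993318
Admissible k: 0..1 (factorial args all ≥0)
  k=0: (−1)^5·2693.9933/(240)·0.8490^3·0.5284^5 = -0.283015
  k=1: (−1)^6·2693.9933/(720)·0.8490^1·0.5284^7 = +0.036549
d^4_{2,-3}(1.1135) = -0.283015 +0.036549 = -0.246466
|D^4_{2,-3}|² = |d^4_{2,-3}(β)|² = (-0.246466)² = 0.060746 (the z-rotation phases have unit modulus)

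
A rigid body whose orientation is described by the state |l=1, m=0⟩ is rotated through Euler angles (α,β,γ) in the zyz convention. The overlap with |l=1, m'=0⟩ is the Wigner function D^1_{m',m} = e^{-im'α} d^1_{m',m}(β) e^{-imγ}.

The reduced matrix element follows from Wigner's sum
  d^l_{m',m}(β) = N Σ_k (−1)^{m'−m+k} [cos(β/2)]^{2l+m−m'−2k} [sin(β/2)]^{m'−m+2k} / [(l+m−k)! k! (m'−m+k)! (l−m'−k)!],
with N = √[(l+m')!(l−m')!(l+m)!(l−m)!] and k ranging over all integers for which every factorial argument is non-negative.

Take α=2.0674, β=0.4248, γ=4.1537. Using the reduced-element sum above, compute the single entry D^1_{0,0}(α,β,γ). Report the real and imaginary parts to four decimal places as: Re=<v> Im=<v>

Split into d^1_{0,0}(β=0.4248) × two z-phases.
c=cos(0.4248/2)=0.977528, s=sin(0.4248/2)=0.210807; N=√[1·1·1·1]=1.000000
k∈{0,1} keeps every argument non-negative
  k=0: (−1)^0·1.0000/(1)·0.9775^2·0.2108^0 = +0.955561
  k=1: (−1)^1·1.0000/(1)·0.9775^0·0.2108^2 = -0.044439
d^1_{0,0}(0.4248) = +0.955561 -0.044439 = +0.911121
Attach z-rotation phases: D = e^{-i(0)(2.0674)}·(+0.911121)·e^{-i(0)(4.1537)} = +0.911121+0.000000i

Re=0.9111 Im=0.0000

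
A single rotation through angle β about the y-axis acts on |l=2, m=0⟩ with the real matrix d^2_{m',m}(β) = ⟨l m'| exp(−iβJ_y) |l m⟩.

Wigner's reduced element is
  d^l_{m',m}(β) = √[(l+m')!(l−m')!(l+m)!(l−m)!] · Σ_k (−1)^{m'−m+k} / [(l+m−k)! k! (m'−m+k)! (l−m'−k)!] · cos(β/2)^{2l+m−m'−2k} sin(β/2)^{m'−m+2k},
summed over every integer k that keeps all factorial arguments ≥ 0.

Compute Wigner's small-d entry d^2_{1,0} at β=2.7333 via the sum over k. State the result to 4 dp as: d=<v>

d^2_{1,0}(β=2.7333) via Wigner's sum:
Half-angle: c=0.202731, s=0.979234. N=√(6·1·2·2)=4.898979
The bounds max(0,m−m')=0 and min(l+m,l−m')=1 give 2 terms
  k=0: (−1)^1·4.8990/(2)·0.2027^3·0.9792^1 = -0.019986
  k=1: (−1)^2·4.8990/(2)·0.2027^1·0.9792^3 = +0.466290
d^2_{1,0}(2.7333) = -0.019986 +0.466290 = +0.446304

d=0.4463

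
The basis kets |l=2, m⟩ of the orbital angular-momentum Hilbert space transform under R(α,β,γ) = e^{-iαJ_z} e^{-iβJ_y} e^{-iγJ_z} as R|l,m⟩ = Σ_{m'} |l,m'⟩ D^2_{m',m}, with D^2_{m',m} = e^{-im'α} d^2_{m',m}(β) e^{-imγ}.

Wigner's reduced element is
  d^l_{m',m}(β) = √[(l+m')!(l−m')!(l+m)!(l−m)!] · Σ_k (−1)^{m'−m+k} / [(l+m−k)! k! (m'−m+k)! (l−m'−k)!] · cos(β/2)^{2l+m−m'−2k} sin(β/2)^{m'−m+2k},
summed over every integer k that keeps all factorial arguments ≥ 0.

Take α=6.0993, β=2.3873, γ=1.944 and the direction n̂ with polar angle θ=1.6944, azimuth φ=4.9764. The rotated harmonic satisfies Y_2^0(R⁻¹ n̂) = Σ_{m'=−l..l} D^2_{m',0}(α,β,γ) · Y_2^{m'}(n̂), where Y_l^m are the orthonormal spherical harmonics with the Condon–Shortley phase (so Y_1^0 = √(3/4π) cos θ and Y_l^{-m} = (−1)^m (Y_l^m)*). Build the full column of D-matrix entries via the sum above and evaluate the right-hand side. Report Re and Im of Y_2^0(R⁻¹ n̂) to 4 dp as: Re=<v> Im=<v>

Need the full column D^2_{m',0} for m'=−2..2 at α=6.0993, β=2.3873, γ=1.944.
cos(β/2)=0.368269, sin(β/2)=0.929719
d^2_{-2,0}: single k=2 term ⇒ +0.287150;  D = +0.267949-0.103241i
d^2_{-1,0}: k∈[1..2] ⇒ +0.113742 -0.724930 = -0.611188;  D = -0.600884+0.111756i
d^2_{0,0}: k∈[0..2] ⇒ +0.018393 -0.468915 +0.747149 = +0.296628;  D = +0.296628+0.000000i
d^2_{1,0}: k∈[0..1] ⇒ -0.113742 +0.724930 = +0.611188;  D = +0.600884+0.111756i
d^2_{2,0}: single k=0 term ⇒ +0.287150;  D = +0.267949+0.103241i
Y_2^{m'}(θ=1.6944,φ=4.9764) and Σ D·Y over m':
  (+0.2679-0.1032i)·(-0.3286+0.1917i)  (-0.6009+0.1118i)·(-0.0247-0.0912i)  (+0.2966+0.0000i)·(-0.3010+0.0000i)  (+0.6009+0.1118i)·(+0.0247-0.0912i)  (+0.2679+0.1032i)·(-0.3286-0.1917i)
Y_2^0(R⁻¹ n̂) = -0.175770+0.000000i

Re=-0.1758 Im=0.0000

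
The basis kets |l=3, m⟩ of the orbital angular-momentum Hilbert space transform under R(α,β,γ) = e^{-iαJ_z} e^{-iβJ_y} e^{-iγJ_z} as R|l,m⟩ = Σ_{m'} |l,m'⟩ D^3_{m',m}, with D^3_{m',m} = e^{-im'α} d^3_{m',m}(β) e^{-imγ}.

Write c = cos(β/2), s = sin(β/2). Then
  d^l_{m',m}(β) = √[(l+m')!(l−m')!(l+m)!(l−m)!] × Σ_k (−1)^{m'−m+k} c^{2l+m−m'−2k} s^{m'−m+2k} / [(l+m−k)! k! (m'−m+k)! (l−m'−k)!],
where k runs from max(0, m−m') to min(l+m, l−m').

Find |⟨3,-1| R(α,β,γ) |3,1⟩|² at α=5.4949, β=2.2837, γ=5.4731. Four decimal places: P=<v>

D^3_{-1,1}(5.4949,2.2837,5.4731) = e^{-i·-1·5.4949}·d^3_{-1,1}(2.2837)·e^{-i·1·5.4731}. Compute d first:
Half-angle: c=0.415913, s=0.909404. N=√(2·24·24·2)=48.000000
Admissible k: 2..4 (factorial args all ≥0)
  k=2: (−1)^0·48.0000/(8)·0.4159^4·0.9094^2 = +0.148482
  k=3: (−1)^1·48.0000/(6)·0.4159^2·0.9094^4 = -0.946505
  k=4: (−1)^2·48.0000/(48)·0.4159^0·0.9094^6 = +0.565643
d^3_{-1,1}(2.2837) = +0.148482 -0.946505 +0.565643 = -0.232380
|D^3_{-1,1}|² = |d^3_{-1,1}(β)|² = (-0.232380)² = 0.054000 (the z-rotation phases have unit modulus)

P=0.0540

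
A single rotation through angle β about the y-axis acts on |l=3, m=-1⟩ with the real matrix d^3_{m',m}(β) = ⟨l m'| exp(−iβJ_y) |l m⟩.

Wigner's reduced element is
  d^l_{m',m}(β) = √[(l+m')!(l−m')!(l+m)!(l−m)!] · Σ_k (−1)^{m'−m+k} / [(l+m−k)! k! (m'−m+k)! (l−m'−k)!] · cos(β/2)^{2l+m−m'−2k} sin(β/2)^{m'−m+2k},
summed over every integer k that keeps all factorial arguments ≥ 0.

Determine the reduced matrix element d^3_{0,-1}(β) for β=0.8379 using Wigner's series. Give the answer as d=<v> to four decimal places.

d=-0.3984

d^3_{0,-1}(β=0.8379) via Wigner's sum:
c=cos(0.8379/2)=0.913517, s=sin(0.8379/2)=0.406801; N=√[6·6·2·24]=41.569219
k: max(0,(-1)−(0))=0 … min(3+(-1),3−(0))=2
  k=0: (−1)^1·41.5692/(12)·0.9135^5·0.4068^1 = -0.896510
  k=1: (−1)^2·41.5692/(4)·0.9135^3·0.4068^3 = +0.533346
  k=2: (−1)^3·41.5692/(12)·0.9135^1·0.4068^5 = -0.035255
d^3_{0,-1}(0.8379) = -0.896510 +0.533346 -0.035255 = -0.398420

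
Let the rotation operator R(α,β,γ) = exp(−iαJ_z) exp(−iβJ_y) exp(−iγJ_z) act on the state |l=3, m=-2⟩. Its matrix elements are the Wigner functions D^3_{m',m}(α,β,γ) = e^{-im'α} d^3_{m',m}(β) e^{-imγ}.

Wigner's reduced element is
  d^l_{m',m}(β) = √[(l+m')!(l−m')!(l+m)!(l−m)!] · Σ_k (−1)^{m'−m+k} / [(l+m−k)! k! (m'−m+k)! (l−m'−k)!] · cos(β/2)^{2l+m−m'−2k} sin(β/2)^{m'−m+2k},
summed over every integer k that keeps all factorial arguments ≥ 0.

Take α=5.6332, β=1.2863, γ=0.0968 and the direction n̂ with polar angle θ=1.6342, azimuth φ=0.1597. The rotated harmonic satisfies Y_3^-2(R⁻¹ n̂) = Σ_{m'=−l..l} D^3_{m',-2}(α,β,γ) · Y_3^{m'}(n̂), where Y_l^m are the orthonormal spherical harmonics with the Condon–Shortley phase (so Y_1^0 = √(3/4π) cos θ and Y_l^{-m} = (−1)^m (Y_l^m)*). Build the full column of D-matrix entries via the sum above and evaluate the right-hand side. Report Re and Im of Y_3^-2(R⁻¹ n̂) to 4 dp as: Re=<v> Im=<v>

Re=-0.2487 Im=-0.2945

Need the full column D^3_{m',-2} for m'=−3..3 at α=5.6332, β=1.2863, γ=0.0968.
cos(β/2)=0.800211, sin(β/2)=0.599719
d^3_{-3,-2}: single k=1 term ⇒ +0.481998;  D = -0.088927-0.473723i
d^3_{-2,-2}: k∈[0..1] ⇒ +0.262558 -0.737366 = -0.474807;  D = -0.212671+0.424515i
d^3_{-1,-2}: k∈[0..1] ⇒ -0.622256 +0.699015 = +0.076759;  D = +0.068902-0.033828i
d^3_{0,-2}: k∈[0..1] ⇒ +0.807744 -0.453692 = +0.354052;  D = +0.347438+0.068117i
d^3_{1,-2}: k∈[0..1] ⇒ -0.699015 +0.196311 = -0.502704;  D = -0.334192-0.375536i
d^3_{2,-2}: k∈[0..1] ⇒ +0.414162 -0.046525 = +0.367637;  D = +0.028363+0.366541i
d^3_{3,-2}: single k=0 term ⇒ -0.152061;  D = +0.082410-0.127794i
Y_3^{m'}(θ=1.6342,φ=0.1597) and Σ D·Y over m':
  (-0.0889-0.4737i)·(+0.3680-0.1912i)  (-0.2127+0.4245i)·(-0.0612+0.0203i)  (+0.0689-0.0338i)·(-0.3120+0.0503i)  (+0.3474+0.0681i)·(+0.0705+0.0000i)  (-0.3342-0.3755i)·(+0.3120+0.0503i)  (+0.0284+0.3665i)·(-0.0612-0.0203i)  (+0.0824-0.1278i)·(-0.3680-0.1912i)
Y_3^-2(R⁻¹ n̂) = -0.248664-0.294542i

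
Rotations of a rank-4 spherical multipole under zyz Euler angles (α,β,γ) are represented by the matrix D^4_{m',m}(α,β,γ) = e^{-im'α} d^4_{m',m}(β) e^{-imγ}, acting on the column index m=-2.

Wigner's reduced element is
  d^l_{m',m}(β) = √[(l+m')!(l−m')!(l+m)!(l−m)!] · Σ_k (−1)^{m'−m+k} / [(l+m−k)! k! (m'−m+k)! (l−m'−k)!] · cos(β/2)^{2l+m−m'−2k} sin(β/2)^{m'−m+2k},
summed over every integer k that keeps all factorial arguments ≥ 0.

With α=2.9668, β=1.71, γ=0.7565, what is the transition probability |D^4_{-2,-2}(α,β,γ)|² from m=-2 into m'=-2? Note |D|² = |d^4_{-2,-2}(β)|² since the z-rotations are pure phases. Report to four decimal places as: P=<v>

P=0.1525

First d^4_{-2,-2}(β=1.71), then the phase factors e^{-i(-2)α} and e^{-i(-2)γ}:
Half-angle: c=0.656219, s=0.754571. N=√(2·720·2·720)=1440.000000
k∈{0,1,2} keeps every argument non-negative
  k=0: (−1)^0·1440.0000/(1440)·0.6562^8·0.7546^0 = +0.034386
  k=1: (−1)^1·1440.0000/(120)·0.6562^6·0.7546^2 = -0.545597
  k=2: (−1)^2·1440.0000/(96)·0.6562^4·0.7546^4 = +0.901748
d^4_{-2,-2}(1.71) = +0.034386 -0.545597 +0.901748 = +0.390538
|D^4_{-2,-2}|² = |d^4_{-2,-2}(β)|² = (+0.390538)² = 0.152520 (the z-rotation phases have unit modulus)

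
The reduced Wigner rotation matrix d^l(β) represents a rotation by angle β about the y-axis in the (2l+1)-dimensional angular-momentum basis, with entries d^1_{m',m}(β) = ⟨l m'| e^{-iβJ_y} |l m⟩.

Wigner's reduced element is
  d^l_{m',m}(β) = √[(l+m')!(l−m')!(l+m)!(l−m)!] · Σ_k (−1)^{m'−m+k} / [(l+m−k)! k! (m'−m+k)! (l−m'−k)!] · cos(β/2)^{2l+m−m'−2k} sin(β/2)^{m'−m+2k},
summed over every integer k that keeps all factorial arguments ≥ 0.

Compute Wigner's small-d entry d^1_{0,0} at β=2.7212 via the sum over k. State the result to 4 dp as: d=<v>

d^1_{0,0}(β=2.7212) via Wigner's sum:
With c≡cos(β/2)=0.208652 and s≡sin(β/2)=0.977990, N=[1·1·1·1]^{1/2}=1.000000
k∈{0,1} keeps every argument non-negative
  k=0: (−1)^0·1.0000/(1)·0.2087^2·0.9780^0 = +0.043536
  k=1: (−1)^1·1.0000/(1)·0.2087^0·0.9780^2 = -0.956464
d^1_{0,0}(2.7212) = +0.043536 -0.956464 = -0.912929

d=-0.9129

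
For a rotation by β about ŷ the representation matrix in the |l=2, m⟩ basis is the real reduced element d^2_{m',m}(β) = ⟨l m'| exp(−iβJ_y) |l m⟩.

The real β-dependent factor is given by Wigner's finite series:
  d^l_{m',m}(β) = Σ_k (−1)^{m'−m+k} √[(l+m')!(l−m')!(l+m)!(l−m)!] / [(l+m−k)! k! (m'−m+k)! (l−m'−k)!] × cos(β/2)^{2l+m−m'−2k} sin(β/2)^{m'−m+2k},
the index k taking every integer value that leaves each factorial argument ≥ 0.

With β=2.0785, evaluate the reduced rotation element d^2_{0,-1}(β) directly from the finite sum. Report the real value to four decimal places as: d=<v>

d=0.5203

d^2_{0,-1}(β=2.0785) via Wigner's sum:
With c≡cos(β/2)=0.506867 and s≡sin(β/2)=0.862024, N=[2·2·1·6]^{1/2}=4.898979
The bounds max(0,m−m')=0 and min(l+m,l−m')=1 give 2 terms
  k=0: (−1)^1·4.8990/(2)·0.5069^3·0.8620^1 = -0.274965
  k=1: (−1)^2·4.8990/(2)·0.5069^1·0.8620^3 = +0.795295
d^2_{0,-1}(2.0785) = -0.274965 +0.795295 = +0.520330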